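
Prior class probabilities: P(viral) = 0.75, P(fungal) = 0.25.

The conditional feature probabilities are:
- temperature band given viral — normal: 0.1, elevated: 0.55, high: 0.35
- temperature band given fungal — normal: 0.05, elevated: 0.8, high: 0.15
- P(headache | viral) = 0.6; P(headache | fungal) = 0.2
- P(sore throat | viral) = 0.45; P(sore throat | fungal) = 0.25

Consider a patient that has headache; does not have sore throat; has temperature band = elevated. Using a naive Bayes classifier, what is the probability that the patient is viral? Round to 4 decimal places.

viral: 0.75 × 0.55 × 0.6 × (1−0.45) = 0.136125
fungal: 0.25 × 0.8 × 0.2 × (1−0.25) = 0.03
P(viral | x) = 0.136125 / 0.166125 ≈ 0.8194

0.8194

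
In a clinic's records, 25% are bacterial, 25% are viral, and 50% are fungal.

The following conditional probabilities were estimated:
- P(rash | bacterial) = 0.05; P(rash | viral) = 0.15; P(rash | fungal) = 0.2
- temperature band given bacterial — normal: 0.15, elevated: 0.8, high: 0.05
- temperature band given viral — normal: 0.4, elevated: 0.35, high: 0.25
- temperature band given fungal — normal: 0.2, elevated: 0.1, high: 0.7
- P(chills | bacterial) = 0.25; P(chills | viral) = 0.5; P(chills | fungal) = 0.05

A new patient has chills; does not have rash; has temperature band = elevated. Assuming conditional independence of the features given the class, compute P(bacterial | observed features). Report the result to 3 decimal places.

0.548

bacterial: 0.25 × (1−0.05) × 0.8 × 0.25 = 0.0475
viral: 0.25 × (1−0.15) × 0.35 × 0.5 = 0.0371875
fungal: 0.5 × (1−0.2) × 0.1 × 0.05 = 0.002
P(bacterial | x) = 0.0475 / 0.0866875 ≈ 0.548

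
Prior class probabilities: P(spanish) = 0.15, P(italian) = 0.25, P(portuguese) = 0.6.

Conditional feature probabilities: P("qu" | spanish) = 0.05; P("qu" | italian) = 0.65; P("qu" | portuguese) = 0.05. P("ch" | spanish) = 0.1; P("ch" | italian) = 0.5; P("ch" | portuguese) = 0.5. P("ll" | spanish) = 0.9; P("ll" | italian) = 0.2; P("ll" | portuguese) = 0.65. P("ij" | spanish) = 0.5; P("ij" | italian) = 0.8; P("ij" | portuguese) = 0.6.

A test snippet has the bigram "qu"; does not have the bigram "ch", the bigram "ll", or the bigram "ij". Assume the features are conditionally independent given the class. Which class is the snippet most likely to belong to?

spanish: 0.15 × 0.05 × (1−0.1) × (1−0.9) × (1−0.5) = 0.0003375
italian: 0.25 × 0.65 × (1−0.5) × (1−0.2) × (1−0.8) = 0.013
portuguese: 0.6 × 0.05 × (1−0.5) × (1−0.65) × (1−0.6) = 0.0021
Highest score → italian.

italian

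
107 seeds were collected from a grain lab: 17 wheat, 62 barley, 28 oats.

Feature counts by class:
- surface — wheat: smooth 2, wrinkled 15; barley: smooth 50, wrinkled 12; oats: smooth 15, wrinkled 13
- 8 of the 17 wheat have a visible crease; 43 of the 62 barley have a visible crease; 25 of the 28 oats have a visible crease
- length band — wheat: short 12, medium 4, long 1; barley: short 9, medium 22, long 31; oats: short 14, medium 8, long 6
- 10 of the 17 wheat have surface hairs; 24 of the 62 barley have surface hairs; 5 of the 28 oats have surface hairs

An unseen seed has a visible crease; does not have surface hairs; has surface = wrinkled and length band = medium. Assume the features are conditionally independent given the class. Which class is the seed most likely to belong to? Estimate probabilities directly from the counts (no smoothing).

wheat: (17/107) × (15/17) × (8/17) × (4/17) × (7/17) ≈ 0.00639159
barley: (62/107) × (12/62) × (43/62) × (22/62) × (38/62) ≈ 0.016916
oats: (28/107) × (13/28) × (25/28) × (8/28) × (23/28) ≈ 0.0254591
Highest score → oats.

oats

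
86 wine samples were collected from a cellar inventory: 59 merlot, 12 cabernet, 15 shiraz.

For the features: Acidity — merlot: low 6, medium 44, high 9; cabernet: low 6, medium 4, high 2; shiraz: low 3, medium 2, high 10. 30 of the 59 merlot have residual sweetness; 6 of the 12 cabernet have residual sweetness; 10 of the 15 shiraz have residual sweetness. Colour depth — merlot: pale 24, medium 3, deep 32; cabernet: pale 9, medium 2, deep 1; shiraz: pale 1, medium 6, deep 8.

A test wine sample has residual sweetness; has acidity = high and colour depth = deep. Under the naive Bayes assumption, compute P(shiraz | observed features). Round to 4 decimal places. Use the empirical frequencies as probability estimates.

merlot: (59/86) × (9/59) × (30/59) × (32/59) ≈ 0.028861
cabernet: (12/86) × (2/12) × (6/12) × (1/12) ≈ 0.000968992
shiraz: (15/86) × (10/15) × (10/15) × (8/15) ≈ 0.0413437
P(shiraz | x) = 0.0413437 / 0.071173692 ≈ 0.5809

0.5809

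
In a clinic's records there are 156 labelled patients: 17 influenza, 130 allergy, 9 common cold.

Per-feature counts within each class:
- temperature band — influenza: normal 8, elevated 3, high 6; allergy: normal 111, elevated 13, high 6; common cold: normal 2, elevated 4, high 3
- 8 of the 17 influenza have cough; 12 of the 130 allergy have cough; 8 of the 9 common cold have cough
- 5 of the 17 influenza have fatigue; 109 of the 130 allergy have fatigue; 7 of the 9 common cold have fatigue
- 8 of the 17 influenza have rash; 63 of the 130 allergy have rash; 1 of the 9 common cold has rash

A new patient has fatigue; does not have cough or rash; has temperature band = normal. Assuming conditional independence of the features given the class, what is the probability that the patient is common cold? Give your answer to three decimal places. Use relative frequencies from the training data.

influenza: (17/156) × (8/17) × (9/17) × (5/17) × (9/17) ≈ 0.0042274
allergy: (130/156) × (111/130) × (118/130) × (109/130) × (67/130) ≈ 0.279095
common cold: (9/156) × (2/9) × (1/9) × (7/9) × (8/9) ≈ 0.00098484
P(common cold | x) = 0.00098484 / 0.28430724 ≈ 0.003

0.003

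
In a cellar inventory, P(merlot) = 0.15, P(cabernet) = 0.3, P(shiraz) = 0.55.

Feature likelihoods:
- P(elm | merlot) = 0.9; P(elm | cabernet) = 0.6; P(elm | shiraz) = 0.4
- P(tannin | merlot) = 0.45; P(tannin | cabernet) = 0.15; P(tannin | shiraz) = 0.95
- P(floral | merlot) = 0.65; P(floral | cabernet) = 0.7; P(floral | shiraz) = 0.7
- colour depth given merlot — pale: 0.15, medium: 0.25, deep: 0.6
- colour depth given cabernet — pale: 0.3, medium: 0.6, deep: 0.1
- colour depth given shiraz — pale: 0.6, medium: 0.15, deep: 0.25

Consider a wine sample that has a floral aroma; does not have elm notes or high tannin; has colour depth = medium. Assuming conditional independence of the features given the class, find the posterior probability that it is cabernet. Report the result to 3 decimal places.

merlot: 0.15 × (1−0.9) × (1−0.45) × 0.65 × 0.25 = 0.001340625
cabernet: 0.3 × (1−0.6) × (1−0.15) × 0.7 × 0.6 = 0.04284
shiraz: 0.55 × (1−0.4) × (1−0.95) × 0.7 × 0.15 = 0.0017325
P(cabernet | x) = 0.04284 / 0.045913125 ≈ 0.933

0.933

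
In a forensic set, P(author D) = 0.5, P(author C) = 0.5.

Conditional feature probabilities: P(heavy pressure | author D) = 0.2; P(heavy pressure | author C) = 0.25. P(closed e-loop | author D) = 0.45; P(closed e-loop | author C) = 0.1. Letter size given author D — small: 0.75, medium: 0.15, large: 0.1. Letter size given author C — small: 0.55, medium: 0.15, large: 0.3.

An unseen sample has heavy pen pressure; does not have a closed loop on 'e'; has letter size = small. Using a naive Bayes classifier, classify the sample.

author D: 0.5 × 0.2 × (1−0.45) × 0.75 = 0.04125
author C: 0.5 × 0.25 × (1−0.1) × 0.55 = 0.061875
Highest score → author C.

author C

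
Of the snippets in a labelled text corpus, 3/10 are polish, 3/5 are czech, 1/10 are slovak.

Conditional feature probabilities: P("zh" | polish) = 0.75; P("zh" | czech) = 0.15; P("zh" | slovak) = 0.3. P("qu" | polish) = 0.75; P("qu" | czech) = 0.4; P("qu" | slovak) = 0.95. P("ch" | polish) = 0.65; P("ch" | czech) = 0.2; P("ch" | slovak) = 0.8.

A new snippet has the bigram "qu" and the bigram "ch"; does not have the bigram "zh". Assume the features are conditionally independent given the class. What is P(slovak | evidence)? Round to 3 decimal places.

polish: 0.3 × (1−0.75) × 0.75 × 0.65 = 0.0365625
czech: 0.6 × (1−0.15) × 0.4 × 0.2 = 0.0408
slovak: 0.1 × (1−0.3) × 0.95 × 0.8 = 0.0532
P(slovak | x) = 0.0532 / 0.1305625 ≈ 0.407

0.407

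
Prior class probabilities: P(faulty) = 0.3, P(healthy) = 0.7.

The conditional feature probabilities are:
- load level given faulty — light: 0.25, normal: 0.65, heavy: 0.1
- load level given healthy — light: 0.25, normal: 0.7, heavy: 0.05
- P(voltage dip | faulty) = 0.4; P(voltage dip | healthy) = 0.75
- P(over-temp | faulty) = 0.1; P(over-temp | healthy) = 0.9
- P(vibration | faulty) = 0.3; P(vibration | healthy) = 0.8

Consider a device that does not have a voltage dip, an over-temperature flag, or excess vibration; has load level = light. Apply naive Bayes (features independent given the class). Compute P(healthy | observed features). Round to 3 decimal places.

0.030

faulty: 0.3 × 0.25 × (1−0.4) × (1−0.1) × (1−0.3) = 0.02835
healthy: 0.7 × 0.25 × (1−0.75) × (1−0.9) × (1−0.8) = 0.000875
P(healthy | x) = 0.000875 / 0.029225 ≈ 0.030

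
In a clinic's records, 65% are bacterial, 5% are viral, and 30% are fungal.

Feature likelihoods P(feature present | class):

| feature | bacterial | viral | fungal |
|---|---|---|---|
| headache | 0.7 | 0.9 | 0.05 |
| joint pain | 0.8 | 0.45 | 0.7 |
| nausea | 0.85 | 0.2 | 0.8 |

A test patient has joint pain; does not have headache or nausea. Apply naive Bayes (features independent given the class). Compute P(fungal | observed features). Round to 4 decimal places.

0.6129

bacterial: 0.65 × (1−0.7) × 0.8 × (1−0.85) = 0.0234
viral: 0.05 × (1−0.9) × 0.45 × (1−0.2) = 0.0018
fungal: 0.3 × (1−0.05) × 0.7 × (1−0.8) = 0.0399
P(fungal | x) = 0.0399 / 0.0651 ≈ 0.6129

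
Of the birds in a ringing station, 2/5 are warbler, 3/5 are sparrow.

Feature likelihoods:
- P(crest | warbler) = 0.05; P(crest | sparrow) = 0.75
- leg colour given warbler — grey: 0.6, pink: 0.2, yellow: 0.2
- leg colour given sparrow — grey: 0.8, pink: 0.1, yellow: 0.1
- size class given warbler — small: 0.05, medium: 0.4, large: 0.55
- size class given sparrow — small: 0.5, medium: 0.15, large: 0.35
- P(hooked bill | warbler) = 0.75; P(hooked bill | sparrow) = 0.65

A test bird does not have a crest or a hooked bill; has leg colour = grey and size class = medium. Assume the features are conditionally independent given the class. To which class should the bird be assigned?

warbler

warbler: 0.4 × (1−0.05) × 0.6 × 0.4 × (1−0.75) = 0.0228
sparrow: 0.6 × (1−0.75) × 0.8 × 0.15 × (1−0.65) = 0.0063
Highest score → warbler.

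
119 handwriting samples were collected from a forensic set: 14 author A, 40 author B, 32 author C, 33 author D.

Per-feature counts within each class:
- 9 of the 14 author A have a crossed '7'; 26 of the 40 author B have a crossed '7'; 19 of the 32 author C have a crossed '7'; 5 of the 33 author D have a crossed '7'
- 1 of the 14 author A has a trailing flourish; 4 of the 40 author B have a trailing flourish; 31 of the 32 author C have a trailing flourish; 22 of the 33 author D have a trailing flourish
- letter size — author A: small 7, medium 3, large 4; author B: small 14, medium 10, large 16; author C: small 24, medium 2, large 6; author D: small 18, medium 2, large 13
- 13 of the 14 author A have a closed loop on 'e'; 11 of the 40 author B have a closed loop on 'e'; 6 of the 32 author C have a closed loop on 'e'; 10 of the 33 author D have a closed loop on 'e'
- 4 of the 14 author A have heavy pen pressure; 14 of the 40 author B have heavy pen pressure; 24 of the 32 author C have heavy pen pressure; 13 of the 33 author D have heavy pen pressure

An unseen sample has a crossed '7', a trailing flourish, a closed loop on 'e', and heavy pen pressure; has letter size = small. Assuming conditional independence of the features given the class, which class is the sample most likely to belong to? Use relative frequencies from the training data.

author A: (14/119) × (9/14) × (1/14) × (7/14) × (13/14) × (4/14) ≈ 0.000716613
author B: (40/119) × (26/40) × (4/40) × (14/40) × (11/40) × (14/40) ≈ 0.000736029
author C: (32/119) × (19/32) × (31/32) × (24/32) × (6/32) × (24/32) ≈ 0.0163133
author D: (33/119) × (5/33) × (22/33) × (18/33) × (10/33) × (13/33) ≈ 0.00182392
Highest score → author C.

author C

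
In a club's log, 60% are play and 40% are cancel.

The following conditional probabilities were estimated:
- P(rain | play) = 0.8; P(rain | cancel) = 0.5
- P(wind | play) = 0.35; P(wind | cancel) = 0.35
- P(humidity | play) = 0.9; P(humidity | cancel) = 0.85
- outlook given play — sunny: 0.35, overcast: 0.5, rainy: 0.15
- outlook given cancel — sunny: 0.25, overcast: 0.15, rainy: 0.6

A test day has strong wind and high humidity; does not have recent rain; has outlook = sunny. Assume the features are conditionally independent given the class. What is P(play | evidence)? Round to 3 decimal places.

0.471

play: 0.6 × (1−0.8) × 0.35 × 0.9 × 0.35 = 0.01323
cancel: 0.4 × (1−0.5) × 0.35 × 0.85 × 0.25 = 0.014875
P(play | x) = 0.01323 / 0.028105 ≈ 0.471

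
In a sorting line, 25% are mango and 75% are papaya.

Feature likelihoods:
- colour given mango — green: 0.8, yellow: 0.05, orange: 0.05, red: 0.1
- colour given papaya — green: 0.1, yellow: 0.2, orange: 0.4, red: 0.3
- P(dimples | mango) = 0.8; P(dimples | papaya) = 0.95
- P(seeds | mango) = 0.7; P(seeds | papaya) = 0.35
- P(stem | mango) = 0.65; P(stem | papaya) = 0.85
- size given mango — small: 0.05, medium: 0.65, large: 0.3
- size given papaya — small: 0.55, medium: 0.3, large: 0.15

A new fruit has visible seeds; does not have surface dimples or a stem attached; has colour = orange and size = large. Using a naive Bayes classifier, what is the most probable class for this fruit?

mango

mango: 0.25 × 0.05 × (1−0.8) × 0.7 × (1−0.65) × 0.3 = 0.00018375
papaya: 0.75 × 0.4 × (1−0.95) × 0.35 × (1−0.85) × 0.15 = 0.000118125
Highest score → mango.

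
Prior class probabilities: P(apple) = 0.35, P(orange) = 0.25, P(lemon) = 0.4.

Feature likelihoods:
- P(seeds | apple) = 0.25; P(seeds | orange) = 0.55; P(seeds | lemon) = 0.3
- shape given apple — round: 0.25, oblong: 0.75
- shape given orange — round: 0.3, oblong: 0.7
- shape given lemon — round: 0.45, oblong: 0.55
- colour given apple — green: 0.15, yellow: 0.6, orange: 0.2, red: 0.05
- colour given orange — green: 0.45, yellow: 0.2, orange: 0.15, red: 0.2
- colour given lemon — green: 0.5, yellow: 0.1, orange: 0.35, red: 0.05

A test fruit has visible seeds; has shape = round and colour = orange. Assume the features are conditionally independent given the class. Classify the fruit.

lemon

apple: 0.35 × 0.25 × 0.25 × 0.2 = 0.004375
orange: 0.25 × 0.55 × 0.3 × 0.15 = 0.0061875
lemon: 0.4 × 0.3 × 0.45 × 0.35 = 0.0189
Highest score → lemon.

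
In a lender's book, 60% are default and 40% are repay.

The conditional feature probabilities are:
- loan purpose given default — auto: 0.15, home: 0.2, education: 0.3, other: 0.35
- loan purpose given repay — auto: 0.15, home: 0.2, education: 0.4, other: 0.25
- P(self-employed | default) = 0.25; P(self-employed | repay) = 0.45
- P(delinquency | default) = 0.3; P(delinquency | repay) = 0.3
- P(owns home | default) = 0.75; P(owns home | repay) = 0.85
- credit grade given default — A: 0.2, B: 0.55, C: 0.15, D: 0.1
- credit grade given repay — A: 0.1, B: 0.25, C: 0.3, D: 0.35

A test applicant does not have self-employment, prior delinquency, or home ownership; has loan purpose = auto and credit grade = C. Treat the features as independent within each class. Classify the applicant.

default: 0.6 × 0.15 × (1−0.25) × (1−0.3) × (1−0.75) × 0.15 = 0.001771875
repay: 0.4 × 0.15 × (1−0.45) × (1−0.3) × (1−0.85) × 0.3 = 0.0010395
Highest score → default.

default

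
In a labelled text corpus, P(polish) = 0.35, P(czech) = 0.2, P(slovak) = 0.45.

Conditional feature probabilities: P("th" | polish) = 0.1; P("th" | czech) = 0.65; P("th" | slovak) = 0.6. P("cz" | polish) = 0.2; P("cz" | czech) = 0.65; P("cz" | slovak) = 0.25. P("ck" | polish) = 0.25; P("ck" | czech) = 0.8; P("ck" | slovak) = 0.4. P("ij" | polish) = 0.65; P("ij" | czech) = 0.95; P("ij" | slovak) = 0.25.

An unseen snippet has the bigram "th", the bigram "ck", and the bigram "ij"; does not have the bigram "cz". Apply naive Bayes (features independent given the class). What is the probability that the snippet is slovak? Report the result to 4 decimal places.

polish: 0.35 × 0.1 × (1−0.2) × 0.25 × 0.65 = 0.00455
czech: 0.2 × 0.65 × (1−0.65) × 0.8 × 0.95 = 0.03458
slovak: 0.45 × 0.6 × (1−0.25) × 0.4 × 0.25 = 0.02025
P(slovak | x) = 0.02025 / 0.05938 ≈ 0.3410

0.3410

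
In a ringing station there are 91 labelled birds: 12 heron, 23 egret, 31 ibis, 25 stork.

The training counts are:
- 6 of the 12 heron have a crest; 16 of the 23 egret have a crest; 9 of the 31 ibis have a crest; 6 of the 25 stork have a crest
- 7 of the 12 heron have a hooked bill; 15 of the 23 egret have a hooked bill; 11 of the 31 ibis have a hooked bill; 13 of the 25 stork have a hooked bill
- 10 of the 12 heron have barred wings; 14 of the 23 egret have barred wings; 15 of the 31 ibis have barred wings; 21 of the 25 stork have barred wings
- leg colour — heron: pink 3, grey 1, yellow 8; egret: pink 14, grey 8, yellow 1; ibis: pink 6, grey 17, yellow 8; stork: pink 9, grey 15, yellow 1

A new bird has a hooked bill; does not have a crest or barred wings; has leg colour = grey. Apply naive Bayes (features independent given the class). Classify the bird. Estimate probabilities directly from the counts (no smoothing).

ibis

heron: (12/91) × (6/12) × (7/12) × (2/12) × (1/12) ≈ 0.000534188
egret: (23/91) × (7/23) × (15/23) × (9/23) × (8/23) ≈ 0.00682805
ibis: (31/91) × (22/31) × (11/31) × (16/31) × (17/31) ≈ 0.0242805
stork: (25/91) × (19/25) × (13/25) × (4/25) × (15/25) ≈ 0.0104229
Highest score → ibis.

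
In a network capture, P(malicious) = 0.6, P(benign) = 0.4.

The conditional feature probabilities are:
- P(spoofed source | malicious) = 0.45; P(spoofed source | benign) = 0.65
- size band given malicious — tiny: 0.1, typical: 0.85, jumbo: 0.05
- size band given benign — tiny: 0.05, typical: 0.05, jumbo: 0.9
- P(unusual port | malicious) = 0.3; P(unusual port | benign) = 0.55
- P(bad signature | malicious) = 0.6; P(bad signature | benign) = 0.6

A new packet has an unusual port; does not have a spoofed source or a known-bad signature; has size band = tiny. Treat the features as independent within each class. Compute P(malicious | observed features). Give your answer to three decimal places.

0.720

malicious: 0.6 × (1−0.45) × 0.1 × 0.3 × (1−0.6) = 0.00396
benign: 0.4 × (1−0.65) × 0.05 × 0.55 × (1−0.6) = 0.00154
P(malicious | x) = 0.00396 / 0.0055 ≈ 0.720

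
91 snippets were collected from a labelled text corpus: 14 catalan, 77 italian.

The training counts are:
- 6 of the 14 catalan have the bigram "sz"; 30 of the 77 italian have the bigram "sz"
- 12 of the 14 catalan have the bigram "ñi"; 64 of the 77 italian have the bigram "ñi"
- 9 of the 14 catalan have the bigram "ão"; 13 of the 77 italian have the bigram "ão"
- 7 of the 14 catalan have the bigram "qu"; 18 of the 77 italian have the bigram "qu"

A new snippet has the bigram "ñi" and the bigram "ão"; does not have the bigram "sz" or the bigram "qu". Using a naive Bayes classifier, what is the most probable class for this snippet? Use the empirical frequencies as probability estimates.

catalan: (14/91) × (8/14) × (12/14) × (9/14) × (7/14) ≈ 0.0242207
italian: (77/91) × (47/77) × (64/77) × (13/77) × (59/77) ≈ 0.0555341
Highest score → italian.

italian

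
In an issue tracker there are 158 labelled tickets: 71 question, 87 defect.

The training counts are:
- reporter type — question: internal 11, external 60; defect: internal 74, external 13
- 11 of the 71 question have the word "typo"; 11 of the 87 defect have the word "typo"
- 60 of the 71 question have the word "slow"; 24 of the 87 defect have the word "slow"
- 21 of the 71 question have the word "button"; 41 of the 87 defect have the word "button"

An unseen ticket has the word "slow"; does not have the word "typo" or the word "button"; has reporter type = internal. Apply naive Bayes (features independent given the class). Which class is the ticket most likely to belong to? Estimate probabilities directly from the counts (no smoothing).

question: (71/158) × (11/71) × (60/71) × (60/71) × (50/71) ≈ 0.0350133
defect: (87/158) × (74/87) × (76/87) × (24/87) × (46/87) ≈ 0.059676
Highest score → defect.

defect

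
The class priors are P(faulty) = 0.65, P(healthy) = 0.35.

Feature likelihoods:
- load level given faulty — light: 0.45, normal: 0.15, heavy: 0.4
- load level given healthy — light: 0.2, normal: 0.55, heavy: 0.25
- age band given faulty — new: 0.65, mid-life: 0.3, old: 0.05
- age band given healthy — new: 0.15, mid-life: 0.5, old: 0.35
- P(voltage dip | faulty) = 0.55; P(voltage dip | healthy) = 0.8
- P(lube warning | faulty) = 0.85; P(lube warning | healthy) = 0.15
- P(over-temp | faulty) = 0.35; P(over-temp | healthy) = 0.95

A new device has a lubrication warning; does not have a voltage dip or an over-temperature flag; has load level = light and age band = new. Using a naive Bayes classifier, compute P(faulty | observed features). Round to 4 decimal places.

0.9997

faulty: 0.65 × 0.45 × 0.65 × (1−0.55) × 0.85 × (1−0.35) = 0.047269828125
healthy: 0.35 × 0.2 × 0.15 × (1−0.8) × 0.15 × (1−0.95) = 0.00001575
P(faulty | x) = 0.047269828125 / 0.047285578125 ≈ 0.9997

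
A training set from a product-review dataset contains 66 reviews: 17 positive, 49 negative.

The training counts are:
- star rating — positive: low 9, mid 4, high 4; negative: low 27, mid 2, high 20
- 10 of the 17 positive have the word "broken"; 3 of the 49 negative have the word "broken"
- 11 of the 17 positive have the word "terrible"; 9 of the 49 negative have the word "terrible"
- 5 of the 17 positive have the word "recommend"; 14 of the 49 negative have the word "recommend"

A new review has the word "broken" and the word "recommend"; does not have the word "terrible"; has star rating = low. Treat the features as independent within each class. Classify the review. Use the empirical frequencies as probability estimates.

positive: (17/66) × (9/17) × (10/17) × (6/17) × (5/17) ≈ 0.0083267
negative: (49/66) × (27/49) × (3/49) × (40/49) × (14/49) ≈ 0.00584172
Highest score → positive.

positive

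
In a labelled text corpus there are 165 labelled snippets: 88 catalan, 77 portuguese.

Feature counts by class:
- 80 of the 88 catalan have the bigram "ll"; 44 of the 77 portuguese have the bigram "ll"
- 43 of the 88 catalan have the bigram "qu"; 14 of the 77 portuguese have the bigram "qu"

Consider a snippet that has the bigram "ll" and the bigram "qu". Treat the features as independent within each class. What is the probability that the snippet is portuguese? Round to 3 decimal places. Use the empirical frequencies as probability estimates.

catalan: (88/165) × (80/88) × (43/88) ≈ 0.236915
portuguese: (77/165) × (44/77) × (14/77) ≈ 0.0484848
P(portuguese | x) = 0.0484848 / 0.2853998 ≈ 0.170

0.170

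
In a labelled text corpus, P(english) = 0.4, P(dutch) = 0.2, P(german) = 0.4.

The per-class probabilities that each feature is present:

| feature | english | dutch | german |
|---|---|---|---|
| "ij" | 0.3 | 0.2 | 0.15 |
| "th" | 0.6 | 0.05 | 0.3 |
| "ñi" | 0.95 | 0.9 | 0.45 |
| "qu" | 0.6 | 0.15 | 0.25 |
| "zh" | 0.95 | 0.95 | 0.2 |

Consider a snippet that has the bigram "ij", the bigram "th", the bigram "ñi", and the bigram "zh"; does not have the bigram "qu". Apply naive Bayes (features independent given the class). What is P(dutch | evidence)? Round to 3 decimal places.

english: 0.4 × 0.3 × 0.6 × 0.95 × (1−0.6) × 0.95 = 0.025992
dutch: 0.2 × 0.2 × 0.05 × 0.9 × (1−0.15) × 0.95 = 0.0014535
german: 0.4 × 0.15 × 0.3 × 0.45 × (1−0.25) × 0.2 = 0.001215
P(dutch | x) = 0.0014535 / 0.0286605 ≈ 0.051

0.051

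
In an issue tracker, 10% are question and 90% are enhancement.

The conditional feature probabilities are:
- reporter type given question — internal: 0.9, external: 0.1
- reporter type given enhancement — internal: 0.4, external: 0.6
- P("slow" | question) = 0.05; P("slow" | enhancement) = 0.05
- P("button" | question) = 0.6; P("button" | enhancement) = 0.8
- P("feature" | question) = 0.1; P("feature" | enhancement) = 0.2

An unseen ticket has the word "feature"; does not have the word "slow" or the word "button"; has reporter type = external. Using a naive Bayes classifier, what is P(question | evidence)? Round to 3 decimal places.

0.018

question: 0.1 × 0.1 × (1−0.05) × (1−0.6) × 0.1 = 0.00038
enhancement: 0.9 × 0.6 × (1−0.05) × (1−0.8) × 0.2 = 0.02052
P(question | x) = 0.00038 / 0.0209 ≈ 0.018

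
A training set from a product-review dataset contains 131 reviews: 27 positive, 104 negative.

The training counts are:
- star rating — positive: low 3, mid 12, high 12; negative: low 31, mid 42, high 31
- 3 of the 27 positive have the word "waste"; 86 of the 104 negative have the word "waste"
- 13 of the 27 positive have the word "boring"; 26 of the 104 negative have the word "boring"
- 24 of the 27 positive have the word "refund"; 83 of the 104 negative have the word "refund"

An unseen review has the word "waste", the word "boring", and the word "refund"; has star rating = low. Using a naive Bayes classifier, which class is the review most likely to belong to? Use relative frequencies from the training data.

positive: (27/131) × (3/27) × (3/27) × (13/27) × (24/27) ≈ 0.00108902
negative: (104/131) × (31/104) × (86/104) × (26/104) × (83/104) ≈ 0.0390427
Highest score → negative.

negative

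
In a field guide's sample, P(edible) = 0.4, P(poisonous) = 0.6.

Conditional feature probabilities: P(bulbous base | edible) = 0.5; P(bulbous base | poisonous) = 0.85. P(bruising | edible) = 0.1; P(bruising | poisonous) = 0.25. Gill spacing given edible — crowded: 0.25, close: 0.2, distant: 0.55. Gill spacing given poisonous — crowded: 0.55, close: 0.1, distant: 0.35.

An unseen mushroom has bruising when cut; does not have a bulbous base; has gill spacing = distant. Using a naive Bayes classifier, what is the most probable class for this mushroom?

edible: 0.4 × (1−0.5) × 0.1 × 0.55 = 0.011
poisonous: 0.6 × (1−0.85) × 0.25 × 0.35 = 0.007875
Highest score → edible.

edible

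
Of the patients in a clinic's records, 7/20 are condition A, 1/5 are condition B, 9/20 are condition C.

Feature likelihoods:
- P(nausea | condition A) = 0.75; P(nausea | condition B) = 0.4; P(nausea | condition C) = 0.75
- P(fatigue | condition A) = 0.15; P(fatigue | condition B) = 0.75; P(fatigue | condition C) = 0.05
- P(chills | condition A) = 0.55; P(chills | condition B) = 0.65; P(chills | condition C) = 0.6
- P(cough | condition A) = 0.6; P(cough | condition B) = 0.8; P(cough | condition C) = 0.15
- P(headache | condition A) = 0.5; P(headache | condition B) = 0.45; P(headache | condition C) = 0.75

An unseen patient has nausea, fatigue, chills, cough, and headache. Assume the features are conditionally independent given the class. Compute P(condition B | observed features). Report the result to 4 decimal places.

condition A: 0.35 × 0.75 × 0.15 × 0.55 × 0.6 × 0.5 = 0.006496875
condition B: 0.2 × 0.4 × 0.75 × 0.65 × 0.8 × 0.45 = 0.01404
condition C: 0.45 × 0.75 × 0.05 × 0.6 × 0.15 × 0.75 = 0.0011390625
P(condition B | x) = 0.01404 / 0.0216759375 ≈ 0.6477

0.6477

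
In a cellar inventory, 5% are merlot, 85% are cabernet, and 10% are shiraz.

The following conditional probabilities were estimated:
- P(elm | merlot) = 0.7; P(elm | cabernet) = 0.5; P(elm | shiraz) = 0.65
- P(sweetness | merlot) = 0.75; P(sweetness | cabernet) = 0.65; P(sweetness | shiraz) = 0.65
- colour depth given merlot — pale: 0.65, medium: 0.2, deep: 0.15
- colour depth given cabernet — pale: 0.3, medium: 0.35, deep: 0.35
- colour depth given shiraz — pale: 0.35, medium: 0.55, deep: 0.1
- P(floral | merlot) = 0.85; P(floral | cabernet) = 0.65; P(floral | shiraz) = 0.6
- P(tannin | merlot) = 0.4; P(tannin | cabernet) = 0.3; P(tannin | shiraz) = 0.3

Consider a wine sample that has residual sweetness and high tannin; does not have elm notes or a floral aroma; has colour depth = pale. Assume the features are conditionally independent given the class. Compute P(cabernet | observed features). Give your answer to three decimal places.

0.862

merlot: 0.05 × (1−0.7) × 0.75 × 0.65 × (1−0.85) × 0.4 = 0.00043875
cabernet: 0.85 × (1−0.5) × 0.65 × 0.3 × (1−0.65) × 0.3 = 0.008701875
shiraz: 0.1 × (1−0.65) × 0.65 × 0.35 × (1−0.6) × 0.3 = 0.0009555
P(cabernet | x) = 0.008701875 / 0.010096125 ≈ 0.862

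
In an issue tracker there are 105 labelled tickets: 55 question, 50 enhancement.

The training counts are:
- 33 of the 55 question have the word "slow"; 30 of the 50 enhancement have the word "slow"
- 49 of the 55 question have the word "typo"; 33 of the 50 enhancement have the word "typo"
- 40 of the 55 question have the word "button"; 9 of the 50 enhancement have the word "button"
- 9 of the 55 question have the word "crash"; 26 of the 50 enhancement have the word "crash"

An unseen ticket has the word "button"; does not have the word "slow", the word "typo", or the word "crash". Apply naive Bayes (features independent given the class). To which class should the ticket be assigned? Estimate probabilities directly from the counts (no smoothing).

question: (55/105) × (22/55) × (6/55) × (40/55) × (46/55) ≈ 0.0139032
enhancement: (50/105) × (20/50) × (17/50) × (9/50) × (24/50) ≈ 0.00559543
Highest score → question.

question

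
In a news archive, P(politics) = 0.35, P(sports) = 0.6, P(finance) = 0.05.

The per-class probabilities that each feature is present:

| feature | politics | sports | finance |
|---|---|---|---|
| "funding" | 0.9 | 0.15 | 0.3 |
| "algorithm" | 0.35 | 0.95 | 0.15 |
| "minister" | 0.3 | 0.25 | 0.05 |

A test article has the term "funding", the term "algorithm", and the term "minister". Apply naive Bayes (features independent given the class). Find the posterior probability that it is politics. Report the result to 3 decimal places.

politics: 0.35 × 0.9 × 0.35 × 0.3 = 0.033075
sports: 0.6 × 0.15 × 0.95 × 0.25 = 0.021375
finance: 0.05 × 0.3 × 0.15 × 0.05 = 0.0001125
P(politics | x) = 0.033075 / 0.0545625 ≈ 0.606

0.606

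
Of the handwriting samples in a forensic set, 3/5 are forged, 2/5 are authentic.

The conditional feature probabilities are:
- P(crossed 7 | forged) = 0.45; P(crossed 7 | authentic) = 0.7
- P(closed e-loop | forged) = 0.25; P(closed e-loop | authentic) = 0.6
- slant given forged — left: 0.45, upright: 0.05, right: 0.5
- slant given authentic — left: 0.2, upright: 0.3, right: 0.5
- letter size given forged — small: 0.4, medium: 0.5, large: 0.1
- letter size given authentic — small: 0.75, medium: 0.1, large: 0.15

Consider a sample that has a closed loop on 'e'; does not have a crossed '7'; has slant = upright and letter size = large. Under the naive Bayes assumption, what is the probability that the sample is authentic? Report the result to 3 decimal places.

0.887

forged: 0.6 × (1−0.45) × 0.25 × 0.05 × 0.1 = 0.0004125
authentic: 0.4 × (1−0.7) × 0.6 × 0.3 × 0.15 = 0.00324
P(authentic | x) = 0.00324 / 0.0036525 ≈ 0.887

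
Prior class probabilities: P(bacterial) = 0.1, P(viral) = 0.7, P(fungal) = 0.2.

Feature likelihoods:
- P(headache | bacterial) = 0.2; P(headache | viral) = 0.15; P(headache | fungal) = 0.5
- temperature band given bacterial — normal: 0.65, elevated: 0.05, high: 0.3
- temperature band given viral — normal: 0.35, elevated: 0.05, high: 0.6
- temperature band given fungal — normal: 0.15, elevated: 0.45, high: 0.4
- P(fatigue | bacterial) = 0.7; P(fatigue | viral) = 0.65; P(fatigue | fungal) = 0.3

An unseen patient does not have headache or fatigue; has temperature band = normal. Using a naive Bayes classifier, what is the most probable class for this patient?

bacterial: 0.1 × (1−0.2) × 0.65 × (1−0.7) = 0.0156
viral: 0.7 × (1−0.15) × 0.35 × (1−0.65) = 0.0728875
fungal: 0.2 × (1−0.5) × 0.15 × (1−0.3) = 0.0105
Highest score → viral.

viral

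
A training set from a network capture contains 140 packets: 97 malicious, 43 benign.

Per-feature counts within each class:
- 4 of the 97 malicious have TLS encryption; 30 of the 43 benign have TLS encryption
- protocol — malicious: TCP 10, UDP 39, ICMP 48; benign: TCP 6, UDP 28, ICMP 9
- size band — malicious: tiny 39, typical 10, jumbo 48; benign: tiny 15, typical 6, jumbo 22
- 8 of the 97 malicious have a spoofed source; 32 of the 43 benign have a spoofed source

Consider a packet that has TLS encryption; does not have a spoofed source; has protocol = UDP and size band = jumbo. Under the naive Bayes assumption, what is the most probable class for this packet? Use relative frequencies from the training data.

benign

malicious: (97/140) × (4/97) × (39/97) × (48/97) × (89/97) ≈ 0.0052157
benign: (43/140) × (30/43) × (28/43) × (22/43) × (11/43) ≈ 0.0182625
Highest score → benign.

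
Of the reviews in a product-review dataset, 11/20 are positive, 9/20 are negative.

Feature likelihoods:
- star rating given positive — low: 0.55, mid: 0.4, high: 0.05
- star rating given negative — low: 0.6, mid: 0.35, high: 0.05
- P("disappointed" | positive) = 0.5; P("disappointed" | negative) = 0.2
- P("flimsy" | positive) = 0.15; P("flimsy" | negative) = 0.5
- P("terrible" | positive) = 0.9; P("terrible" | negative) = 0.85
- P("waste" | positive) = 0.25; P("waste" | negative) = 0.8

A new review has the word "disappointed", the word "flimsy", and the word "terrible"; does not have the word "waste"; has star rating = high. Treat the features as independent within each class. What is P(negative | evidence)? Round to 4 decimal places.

positive: 0.55 × 0.05 × 0.5 × 0.15 × 0.9 × (1−0.25) = 0.0013921875
negative: 0.45 × 0.05 × 0.2 × 0.5 × 0.85 × (1−0.8) = 0.0003825
P(negative | x) = 0.0003825 / 0.0017746875 ≈ 0.2155

0.2155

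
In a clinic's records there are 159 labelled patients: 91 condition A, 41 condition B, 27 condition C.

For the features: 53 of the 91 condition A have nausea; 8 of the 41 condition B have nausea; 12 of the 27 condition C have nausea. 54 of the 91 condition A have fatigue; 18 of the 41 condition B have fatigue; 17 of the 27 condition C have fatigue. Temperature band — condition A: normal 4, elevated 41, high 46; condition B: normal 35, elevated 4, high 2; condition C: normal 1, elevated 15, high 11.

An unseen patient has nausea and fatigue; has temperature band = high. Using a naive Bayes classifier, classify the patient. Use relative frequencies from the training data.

condition A

condition A: (91/159) × (53/91) × (54/91) × (46/91) ≈ 0.0999879
condition B: (41/159) × (8/41) × (18/41) × (2/41) ≈ 0.00107753
condition C: (27/159) × (12/27) × (17/27) × (11/27) ≈ 0.0193597
Highest score → condition A.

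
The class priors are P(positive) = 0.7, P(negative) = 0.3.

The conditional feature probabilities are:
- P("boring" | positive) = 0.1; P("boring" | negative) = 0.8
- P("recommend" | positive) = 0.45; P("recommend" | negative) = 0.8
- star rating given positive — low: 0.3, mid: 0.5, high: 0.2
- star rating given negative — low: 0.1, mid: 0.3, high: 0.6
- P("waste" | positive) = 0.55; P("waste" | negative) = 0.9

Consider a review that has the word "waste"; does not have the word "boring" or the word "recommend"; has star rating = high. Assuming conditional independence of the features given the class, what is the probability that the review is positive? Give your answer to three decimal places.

positive: 0.7 × (1−0.1) × (1−0.45) × 0.2 × 0.55 = 0.038115
negative: 0.3 × (1−0.8) × (1−0.8) × 0.6 × 0.9 = 0.00648
P(positive | x) = 0.038115 / 0.044595 ≈ 0.855

0.855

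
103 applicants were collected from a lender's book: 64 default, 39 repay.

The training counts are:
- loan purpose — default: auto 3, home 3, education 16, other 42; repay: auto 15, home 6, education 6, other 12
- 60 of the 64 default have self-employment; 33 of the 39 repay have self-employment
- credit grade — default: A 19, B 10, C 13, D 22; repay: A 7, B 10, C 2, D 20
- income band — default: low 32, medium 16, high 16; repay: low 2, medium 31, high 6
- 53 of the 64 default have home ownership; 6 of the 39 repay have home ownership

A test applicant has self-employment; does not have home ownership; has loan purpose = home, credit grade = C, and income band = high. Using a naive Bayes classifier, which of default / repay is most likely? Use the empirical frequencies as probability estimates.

default: (64/103) × (3/64) × (60/64) × (13/64) × (16/64) × (11/64) ≈ 0.000238326
repay: (39/103) × (6/39) × (33/39) × (2/39) × (6/39) × (33/39) ≈ 0.000329052
Highest score → repay.

repay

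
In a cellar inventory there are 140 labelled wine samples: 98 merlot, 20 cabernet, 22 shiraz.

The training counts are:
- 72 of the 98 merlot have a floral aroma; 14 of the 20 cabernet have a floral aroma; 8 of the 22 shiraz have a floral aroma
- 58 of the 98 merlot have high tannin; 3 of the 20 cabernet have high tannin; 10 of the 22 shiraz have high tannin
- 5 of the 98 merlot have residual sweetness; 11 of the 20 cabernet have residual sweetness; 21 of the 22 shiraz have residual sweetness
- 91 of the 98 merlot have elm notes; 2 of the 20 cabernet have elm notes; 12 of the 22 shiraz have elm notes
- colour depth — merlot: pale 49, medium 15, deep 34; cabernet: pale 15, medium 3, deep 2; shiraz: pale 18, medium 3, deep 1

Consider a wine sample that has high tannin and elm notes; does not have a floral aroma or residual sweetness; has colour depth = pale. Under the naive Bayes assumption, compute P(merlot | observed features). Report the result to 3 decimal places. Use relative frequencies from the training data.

0.977

merlot: (98/140) × (26/98) × (58/98) × (93/98) × (91/98) × (49/98) ≈ 0.0484272
cabernet: (20/140) × (6/20) × (3/20) × (9/20) × (2/20) × (15/20) ≈ 0.000216964
shiraz: (22/140) × (14/22) × (10/22) × (1/22) × (12/22) × (18/22) ≈ 0.000922068
P(merlot | x) = 0.0484272 / 0.049566232 ≈ 0.977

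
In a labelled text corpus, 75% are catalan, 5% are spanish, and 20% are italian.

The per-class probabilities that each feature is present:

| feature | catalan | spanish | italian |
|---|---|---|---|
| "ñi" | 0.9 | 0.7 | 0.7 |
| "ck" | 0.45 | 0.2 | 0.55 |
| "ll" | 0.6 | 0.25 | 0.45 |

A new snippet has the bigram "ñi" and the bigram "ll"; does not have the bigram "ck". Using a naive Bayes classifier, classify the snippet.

catalan: 0.75 × 0.9 × (1−0.45) × 0.6 = 0.22275
spanish: 0.05 × 0.7 × (1−0.2) × 0.25 = 0.007
italian: 0.2 × 0.7 × (1−0.55) × 0.45 = 0.02835
Highest score → catalan.

catalan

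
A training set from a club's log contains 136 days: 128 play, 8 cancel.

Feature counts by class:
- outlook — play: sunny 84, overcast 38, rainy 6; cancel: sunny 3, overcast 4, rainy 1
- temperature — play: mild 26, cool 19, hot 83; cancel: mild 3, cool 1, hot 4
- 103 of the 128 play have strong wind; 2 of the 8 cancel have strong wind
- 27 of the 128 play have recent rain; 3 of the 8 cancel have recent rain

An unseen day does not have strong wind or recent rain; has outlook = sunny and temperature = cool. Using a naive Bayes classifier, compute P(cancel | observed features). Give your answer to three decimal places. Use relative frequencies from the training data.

0.084

play: (128/136) × (84/128) × (19/128) × (25/128) × (101/128) ≈ 0.0141295
cancel: (8/136) × (3/8) × (1/8) × (6/8) × (5/8) ≈ 0.00129251
P(cancel | x) = 0.00129251 / 0.01542201 ≈ 0.084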